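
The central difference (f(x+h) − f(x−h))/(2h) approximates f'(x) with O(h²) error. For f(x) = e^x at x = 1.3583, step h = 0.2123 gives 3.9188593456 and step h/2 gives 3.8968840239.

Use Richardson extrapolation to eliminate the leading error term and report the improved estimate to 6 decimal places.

With r = 2 the leading error scales as h^2, so the weight is 2^2 = 4.
Difference of the inputs: 3.8968840239 − 3.9188593456 = -0.0219753217
Divide by 2^2 − 1 = 3: (-0.0219753217)/3 = -0.0073251072
R = A(h/2) + (A(h/2) − A(h))/3 = 3.8968840239 − 0.0073251072 = 3.8895589167

3.889559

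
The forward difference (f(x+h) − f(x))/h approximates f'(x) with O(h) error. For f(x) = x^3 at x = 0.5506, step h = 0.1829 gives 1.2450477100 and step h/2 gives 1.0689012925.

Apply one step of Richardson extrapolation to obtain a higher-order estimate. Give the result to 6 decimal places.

Method order is 1; weight 2^1 = 2.
2·1.0689012925 = 2.1378025850; subtract 1.2450477100 → 0.8927548750
Divide by 2^1 − 1 = 1.
0.8927548750 ÷ 1 = 0.8927548750
Gap between inputs: 1.761e-01; correction applied: −0.1761464175.

0.892755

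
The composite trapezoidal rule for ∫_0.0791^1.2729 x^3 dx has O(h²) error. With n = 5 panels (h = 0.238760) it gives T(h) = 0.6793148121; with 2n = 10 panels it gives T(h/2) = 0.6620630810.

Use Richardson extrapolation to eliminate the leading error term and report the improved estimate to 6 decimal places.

Error is O(h^2); halving h shrinks it by 2^2 = 4.
Weighted: 2.6482523240 − 0.6793148121 = 1.9689375119
Extrapolated: 1.9689375119 / 3 = 0.6563125040
Correction |R − A(h/2)| = 5.751e-03; gap |A(h/2) − A(h)| = 1.725e-02.

0.656313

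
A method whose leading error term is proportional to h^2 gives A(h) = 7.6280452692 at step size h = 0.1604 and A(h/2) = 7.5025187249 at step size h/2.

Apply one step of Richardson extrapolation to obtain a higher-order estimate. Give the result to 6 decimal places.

The method has order 2: 2^2 = 4.
4·7.5025187249 = 30.0100748996; subtract 7.6280452692 → 22.3820296304
(4·7.5025187249 − 7.6280452692)/(4 − 1) = 7.4606765435

7.460677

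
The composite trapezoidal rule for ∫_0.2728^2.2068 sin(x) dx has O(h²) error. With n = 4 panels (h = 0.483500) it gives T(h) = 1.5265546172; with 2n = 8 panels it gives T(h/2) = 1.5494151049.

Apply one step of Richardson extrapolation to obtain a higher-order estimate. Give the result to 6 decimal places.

Method order is 2; weight 2^2 = 4.
4 × 1.5494151049 = 6.1976604196; subtract 1.5265546172 → 4.6711058024
Divide by 2^2 − 1 = 3.
R = 4.6711058024/3 = 1.5570352675
Correction |R − A(h/2)| = 7.620e-03; gap |A(h/2) − A(h)| = 2.286e-02.

1.557035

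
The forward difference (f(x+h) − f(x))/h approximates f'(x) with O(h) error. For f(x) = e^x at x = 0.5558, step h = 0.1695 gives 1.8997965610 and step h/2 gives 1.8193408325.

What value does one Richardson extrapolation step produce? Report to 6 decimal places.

The method has order 1: 2^1 = 2.
2·1.8193408325 − 1.8997965610 = 1.7388851040
(2·1.8193408325 − 1.8997965610)/(2 − 1) = 1.7388851040
Correction |R − A(h/2)| = 8.046e-02; gap |A(h/2) − A(h)| = 8.046e-02.

1.738885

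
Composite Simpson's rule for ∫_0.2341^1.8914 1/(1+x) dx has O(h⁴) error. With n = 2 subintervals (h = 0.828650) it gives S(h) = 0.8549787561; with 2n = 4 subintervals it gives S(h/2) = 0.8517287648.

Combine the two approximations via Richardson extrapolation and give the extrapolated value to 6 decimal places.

0.851512

With r = 4 the leading error scales as h^4, so the weight is 2^4 = 16.
16·0.8517287648 = 13.6276602368; subtract 0.8549787561 → 12.7726814807
12.7726814807 ÷ 15 = 0.8515120987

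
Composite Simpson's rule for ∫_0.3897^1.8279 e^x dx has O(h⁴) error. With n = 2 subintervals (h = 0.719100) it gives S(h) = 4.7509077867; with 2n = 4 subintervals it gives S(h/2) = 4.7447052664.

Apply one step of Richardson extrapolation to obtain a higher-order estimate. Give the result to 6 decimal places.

4.744292

The method has order 4: 2^4 = 16.
Top: 16(4.7447052664) − (4.7509077867) = 71.1643764757
R = 71.1643764757/15 = 4.7442917650
Gap between inputs: 6.203e-03; correction applied: −0.0004135014.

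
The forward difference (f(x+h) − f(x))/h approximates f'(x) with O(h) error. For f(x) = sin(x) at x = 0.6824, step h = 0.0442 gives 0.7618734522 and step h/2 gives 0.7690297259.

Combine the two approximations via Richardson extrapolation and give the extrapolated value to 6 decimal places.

With r = 1 the leading error scales as h^1, so the weight is 2^1 = 2.
A(h/2) − A(h) = 0.7690297259 − 0.7618734522 = 0.0071562737
Correction (A(h/2) − A(h))/(2 − 1) = 0.0071562737/1 = 0.0071562737
R = 0.7690297259 + 0.0071562737 = 0.7761859996
Gap between inputs: 7.156e-03; correction applied: +0.0071562737.

0.776186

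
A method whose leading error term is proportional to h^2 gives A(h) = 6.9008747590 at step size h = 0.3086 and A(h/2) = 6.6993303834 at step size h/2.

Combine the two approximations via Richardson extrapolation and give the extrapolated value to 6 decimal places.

Error is O(h^2); halving h shrinks it by 2^2 = 4.
4·6.6993303834 − 6.9008747590 = 19.8964467746
Denominator 4 − 1 = 3.
Result: 6.6321489249

6.632149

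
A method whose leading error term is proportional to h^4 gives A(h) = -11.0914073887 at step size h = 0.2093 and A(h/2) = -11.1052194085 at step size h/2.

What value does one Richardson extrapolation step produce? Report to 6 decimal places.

Error is O(h^4); halving h shrinks it by 2^4 = 16.
Numerator 16·A(h/2) − A(h) = 16·(-11.1052194085) − (-11.0914073887) = -166.5921031473
Extrapolated: (-166.5921031473) / 15 = -11.1061402098
Gap between inputs: 1.381e-02; correction applied: −0.0009208013.

-11.106140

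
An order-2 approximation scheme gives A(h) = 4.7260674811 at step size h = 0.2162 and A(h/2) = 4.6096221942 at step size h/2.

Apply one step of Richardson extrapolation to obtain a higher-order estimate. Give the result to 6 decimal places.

4.570807

With r = 2 the leading error scales as h^2, so the weight is 2^2 = 4.
A(h/2) − A(h) = 4.6096221942 − 4.7260674811 = -0.1164452869
Correction (A(h/2) − A(h))/(4 − 1) = (-0.1164452869)/3 = -0.0388150956
R = A(h/2) + (A(h/2) − A(h))/3 = 4.6096221942 − 0.0388150956 = 4.5708070986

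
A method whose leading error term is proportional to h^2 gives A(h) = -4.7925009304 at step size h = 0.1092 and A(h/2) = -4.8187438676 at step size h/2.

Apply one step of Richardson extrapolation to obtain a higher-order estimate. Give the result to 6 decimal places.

-4.827492

The method has order 2: 2^2 = 4.
2^2*A(h/2) = -19.2749754704; minus A(h) gives -14.4824745400.
(4*(-4.8187438676) − (-4.7925009304))/(4 − 1) = -4.8274915133
Shift from A(h/2): −0.0087476457.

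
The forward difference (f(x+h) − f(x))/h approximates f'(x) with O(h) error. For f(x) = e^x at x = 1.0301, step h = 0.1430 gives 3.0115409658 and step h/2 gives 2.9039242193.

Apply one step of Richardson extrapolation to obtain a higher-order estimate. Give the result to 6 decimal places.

Order 1 gives 2^r = 2 and 2^r − 1 = 1.
2^1·A(h/2) = 5.8078484386; minus A(h) gives 2.7963074728.
(2·2.9039242193 − 3.0115409658)/(2 − 1) = 2.7963074728

2.796307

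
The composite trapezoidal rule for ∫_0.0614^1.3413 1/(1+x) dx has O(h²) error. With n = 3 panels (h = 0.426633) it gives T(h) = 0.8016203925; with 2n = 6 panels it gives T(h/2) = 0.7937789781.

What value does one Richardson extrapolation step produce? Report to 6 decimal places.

0.791165

Method order is 2; weight 2^2 = 4.
2^2*A(h/2) = 3.1751159124; minus A(h) gives 2.3734955199.
2.3734955199 ÷ 3 = 0.7911651733
Gap between inputs: 7.841e-03; correction applied: −0.0026138048.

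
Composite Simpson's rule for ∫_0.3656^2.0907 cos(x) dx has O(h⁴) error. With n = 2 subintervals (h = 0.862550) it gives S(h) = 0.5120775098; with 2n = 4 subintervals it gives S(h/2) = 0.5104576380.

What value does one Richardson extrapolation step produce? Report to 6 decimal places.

0.510350

Error is O(h^4); halving h shrinks it by 2^4 = 16.
A(h/2) − A(h) = 0.5104576380 − 0.5120775098 = -0.0016198718
Divide by 2^4 − 1 = 15: (-0.0016198718)/15 = -0.0001079915
R = 0.5104576380 − 0.0001079915 = 0.5103496465
Shift from A(h/2): −0.0001079915.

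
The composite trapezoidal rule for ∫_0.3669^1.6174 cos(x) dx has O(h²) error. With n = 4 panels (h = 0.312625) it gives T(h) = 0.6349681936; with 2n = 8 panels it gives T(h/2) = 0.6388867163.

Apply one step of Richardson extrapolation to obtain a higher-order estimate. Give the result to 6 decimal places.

0.640193

r = 2, so 2^r = 4.
Weighted: 2.5555468652 − 0.6349681936 = 1.9205786716
(4 × 0.6388867163 − 0.6349681936)/(4 − 1) = 0.6401928905
Shift from A(h/2): +0.0013061742.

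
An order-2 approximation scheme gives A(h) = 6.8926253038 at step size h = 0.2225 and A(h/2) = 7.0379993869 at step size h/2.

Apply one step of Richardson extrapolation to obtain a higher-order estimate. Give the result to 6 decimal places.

7.086457

Error is O(h^2); halving h shrinks it by 2^2 = 4.
Weighted: 28.1519975476 − 6.8926253038 = 21.2593722438
Extrapolated: 21.2593722438 / 3 = 7.0864574146
Correction |R − A(h/2)| = 4.846e-02; gap |A(h/2) − A(h)| = 1.454e-01.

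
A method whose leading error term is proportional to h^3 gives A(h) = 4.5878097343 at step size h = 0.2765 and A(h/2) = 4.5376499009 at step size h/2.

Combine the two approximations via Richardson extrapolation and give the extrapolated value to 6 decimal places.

Order 3 gives 2^r = 8 and 2^r − 1 = 7.
Weighted: 36.3011992072 − 4.5878097343 = 31.7133894729
R = 31.7133894729/7 = 4.5304842104
Shift from A(h/2): −0.0071656905.

4.530484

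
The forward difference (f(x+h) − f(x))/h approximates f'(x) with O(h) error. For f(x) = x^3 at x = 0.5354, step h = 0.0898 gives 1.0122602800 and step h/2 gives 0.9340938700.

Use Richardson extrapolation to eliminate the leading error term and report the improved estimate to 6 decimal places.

r = 1: numerator weight 2, denominator 1.
Numerator 2 × A(h/2) − A(h) = 2 × 0.9340938700 − 1.0122602800 = 0.8559274600
(2 × 0.9340938700 − 1.0122602800)/(2 − 1) = 0.8559274600

0.855927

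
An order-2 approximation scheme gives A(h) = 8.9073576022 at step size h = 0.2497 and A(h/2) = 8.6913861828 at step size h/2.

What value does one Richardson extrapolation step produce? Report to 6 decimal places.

Method order is 2; weight 2^2 = 4.
Numerator 4 × A(h/2) − A(h) = 4 × 8.6913861828 − 8.9073576022 = 25.8581871290
Divide by 2^2 − 1 = 3.
(4 × 8.6913861828 − 8.9073576022)/(4 − 1) = 8.6193957097
Gap between inputs: 2.160e-01; correction applied: −0.0719904731.

8.619396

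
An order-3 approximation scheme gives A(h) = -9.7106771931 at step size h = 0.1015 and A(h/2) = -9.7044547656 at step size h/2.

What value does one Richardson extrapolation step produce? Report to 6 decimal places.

Error is O(h^3); halving h shrinks it by 2^3 = 8.
Difference of the inputs: -9.7044547656 − (-9.7106771931) = 0.0062224275
Correction (A(h/2) − A(h))/(8 − 1) = 0.0062224275/7 = 0.0008889182
R = -9.7044547656 + 0.0008889182 = -9.7035658474
Shift from A(h/2): +0.0008889182.

-9.703566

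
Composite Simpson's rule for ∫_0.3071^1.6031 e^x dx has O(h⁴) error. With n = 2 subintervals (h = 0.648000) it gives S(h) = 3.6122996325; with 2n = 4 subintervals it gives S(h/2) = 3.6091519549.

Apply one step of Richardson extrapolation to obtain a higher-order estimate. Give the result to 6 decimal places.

Error is O(h^4); halving h shrinks it by 2^4 = 16.
2^4·A(h/2) = 57.7464312784; minus A(h) gives 54.1341316459.
Denominator 16 − 1 = 15.
So the Richardson estimate is 3.6089421097.
Correction |R − A(h/2)| = 2.098e-04; gap |A(h/2) − A(h)| = 3.148e-03.

3.608942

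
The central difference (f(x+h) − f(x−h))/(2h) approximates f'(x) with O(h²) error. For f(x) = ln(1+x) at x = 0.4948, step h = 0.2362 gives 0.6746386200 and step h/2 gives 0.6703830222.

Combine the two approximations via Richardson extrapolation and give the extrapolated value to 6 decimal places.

0.668964

With r = 2 the leading error scales as h^2, so the weight is 2^2 = 4.
4·0.6703830222 − 0.6746386200 = 2.0068934688
Denominator 4 − 1 = 3.
(4·0.6703830222 − 0.6746386200)/(4 − 1) = 0.6689644896
Shift from A(h/2): −0.0014185326.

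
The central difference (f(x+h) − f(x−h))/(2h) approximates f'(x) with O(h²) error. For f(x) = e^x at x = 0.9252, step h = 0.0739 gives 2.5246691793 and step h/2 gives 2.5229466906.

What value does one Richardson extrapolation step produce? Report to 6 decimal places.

Order 2 gives 2^r = 4 and 2^r − 1 = 3.
2^2·A(h/2) = 10.0917867624; minus A(h) gives 7.5671175831.
Denominator 4 − 1 = 3.
Extrapolated: 7.5671175831 / 3 = 2.5223725277

2.522373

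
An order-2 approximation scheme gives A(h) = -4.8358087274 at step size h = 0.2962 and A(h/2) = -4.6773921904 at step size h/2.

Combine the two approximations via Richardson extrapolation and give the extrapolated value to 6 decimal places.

-4.624587

r = 2: numerator weight 4, denominator 3.
Weighted: (-18.7095687616) − (-4.8358087274) = -13.8737600342
Denominator 4 − 1 = 3.
R = (-13.8737600342)/3 = -4.6245866781
Correction |R − A(h/2)| = 5.281e-02; gap |A(h/2) − A(h)| = 1.584e-01.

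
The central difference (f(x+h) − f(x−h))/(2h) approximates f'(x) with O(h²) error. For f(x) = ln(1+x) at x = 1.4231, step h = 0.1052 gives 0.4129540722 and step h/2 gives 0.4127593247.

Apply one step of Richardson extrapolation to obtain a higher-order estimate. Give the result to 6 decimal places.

0.412694

r = 2, so 2^r = 4.
Numerator 4×A(h/2) − A(h) = 4×0.4127593247 − 0.4129540722 = 1.2380832266
Divide by 2^2 − 1 = 3.
Extrapolated: 1.2380832266 / 3 = 0.4126944089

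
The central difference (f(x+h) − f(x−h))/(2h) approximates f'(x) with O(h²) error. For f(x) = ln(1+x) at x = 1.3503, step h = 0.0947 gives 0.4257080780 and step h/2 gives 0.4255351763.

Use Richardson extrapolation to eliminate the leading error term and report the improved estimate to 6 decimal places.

0.425478

Error is O(h^2); halving h shrinks it by 2^2 = 4.
4·0.4255351763 − 0.4257080780 = 1.2764326272
Denominator 4 − 1 = 3.
(4·0.4255351763 − 0.4257080780)/(4 − 1) = 0.4254775424
Correction |R − A(h/2)| = 5.763e-05; gap |A(h/2) − A(h)| = 1.729e-04.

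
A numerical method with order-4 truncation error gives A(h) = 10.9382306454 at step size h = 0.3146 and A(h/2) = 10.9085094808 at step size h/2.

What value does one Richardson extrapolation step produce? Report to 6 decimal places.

Leading term ∝ h^4; use weight 16 = 2^4.
2^4·A(h/2) = 174.5361516928; minus A(h) gives 163.5979210474.
Divide by 2^4 − 1 = 15.
So the Richardson estimate is 10.9065280698.
Correction |R − A(h/2)| = 1.981e-03; gap |A(h/2) − A(h)| = 2.972e-02.

10.906528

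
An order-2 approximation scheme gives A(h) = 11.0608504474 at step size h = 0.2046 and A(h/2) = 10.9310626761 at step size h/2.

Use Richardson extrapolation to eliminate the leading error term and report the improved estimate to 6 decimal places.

The method has order 2: 2^2 = 4.
4*10.9310626761 = 43.7242507044; 43.7242507044 − 11.0608504474 = 32.6634002570
Divide by 2^2 − 1 = 3.
So the Richardson estimate is 10.8878000857.

10.887800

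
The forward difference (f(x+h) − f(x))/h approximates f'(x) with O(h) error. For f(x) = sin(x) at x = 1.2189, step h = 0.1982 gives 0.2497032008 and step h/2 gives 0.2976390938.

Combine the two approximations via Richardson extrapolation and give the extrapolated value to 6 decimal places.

The method has order 1: 2^1 = 2.
2 × 0.2976390938 − 0.2497032008 = 0.3455749868
Denominator 2 − 1 = 1.
R = 0.3455749868/1 = 0.3455749868
Gap between inputs: 4.794e-02; correction applied: +0.0479358930.

0.345575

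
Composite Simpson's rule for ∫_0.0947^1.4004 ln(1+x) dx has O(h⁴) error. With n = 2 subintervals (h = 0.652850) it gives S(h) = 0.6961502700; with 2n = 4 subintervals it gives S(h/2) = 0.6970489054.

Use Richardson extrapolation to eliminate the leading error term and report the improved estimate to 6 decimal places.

0.697109

Error is O(h^4); halving h shrinks it by 2^4 = 16.
16*0.6970489054 = 11.1527824864; 11.1527824864 − 0.6961502700 = 10.4566322164
Divide by 2^4 − 1 = 15.
10.4566322164 ÷ 15 = 0.6971088144
Correction |R − A(h/2)| = 5.991e-05; gap |A(h/2) − A(h)| = 8.986e-04.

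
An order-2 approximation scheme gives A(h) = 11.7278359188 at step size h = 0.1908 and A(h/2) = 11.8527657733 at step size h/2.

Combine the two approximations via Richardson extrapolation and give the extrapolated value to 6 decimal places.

Error is O(h^2); halving h shrinks it by 2^2 = 4.
Weighted: 47.4110630932 − 11.7278359188 = 35.6832271744
Extrapolated: 35.6832271744 / 3 = 11.8944090581
Shift from A(h/2): +0.0416432848.

11.894409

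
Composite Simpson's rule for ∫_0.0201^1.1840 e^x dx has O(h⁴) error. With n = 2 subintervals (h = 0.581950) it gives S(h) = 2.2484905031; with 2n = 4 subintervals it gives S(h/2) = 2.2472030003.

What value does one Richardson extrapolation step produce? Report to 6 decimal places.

2.247117

Leading term ∝ h^4; use weight 16 = 2^4.
16×2.2472030003 = 35.9552480048; 35.9552480048 − 2.2484905031 = 33.7067575017
R = 33.7067575017/15 = 2.2471171668
Correction |R − A(h/2)| = 8.583e-05; gap |A(h/2) − A(h)| = 1.288e-03.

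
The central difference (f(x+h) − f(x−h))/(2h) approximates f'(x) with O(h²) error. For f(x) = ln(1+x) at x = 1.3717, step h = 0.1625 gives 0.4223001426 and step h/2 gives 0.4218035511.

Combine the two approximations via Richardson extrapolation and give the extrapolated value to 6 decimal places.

0.421638

Leading term ∝ h^2; use weight 4 = 2^2.
4 × 0.4218035511 − 0.4223001426 = 1.2649140618
Divide by 2^2 − 1 = 3.
R = 1.2649140618/3 = 0.4216380206
Shift from A(h/2): −0.0001655305.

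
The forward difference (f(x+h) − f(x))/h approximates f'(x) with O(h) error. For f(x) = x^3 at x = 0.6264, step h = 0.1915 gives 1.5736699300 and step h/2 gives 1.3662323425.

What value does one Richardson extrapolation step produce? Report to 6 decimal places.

1.158795

Order 1 gives 2^r = 2 and 2^r − 1 = 1.
A(h/2) − A(h) = 1.3662323425 − 1.5736699300 = -0.2074375875
Correction (A(h/2) − A(h))/(2 − 1) = (-0.2074375875)/1 = -0.2074375875
R = 1.3662323425 − 0.2074375875 = 1.1587947550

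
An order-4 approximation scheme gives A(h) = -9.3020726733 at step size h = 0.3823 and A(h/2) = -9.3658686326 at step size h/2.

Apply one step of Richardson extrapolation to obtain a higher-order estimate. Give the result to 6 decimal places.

Method order is 4; weight 2^4 = 16.
Weighted: (-149.8538981216) − (-9.3020726733) = -140.5518254483
(-140.5518254483) ÷ 15 = -9.3701216966

-9.370122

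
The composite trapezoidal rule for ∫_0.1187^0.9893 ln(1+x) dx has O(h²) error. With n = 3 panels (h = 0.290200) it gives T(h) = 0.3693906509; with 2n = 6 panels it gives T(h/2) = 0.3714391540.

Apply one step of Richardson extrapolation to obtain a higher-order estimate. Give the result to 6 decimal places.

0.372122

Order 2 gives 2^r = 4 and 2^r − 1 = 3.
4·0.3714391540 − 0.3693906509 = 1.1163659651
Denominator 4 − 1 = 3.
Extrapolated: 1.1163659651 / 3 = 0.3721219884
Correction |R − A(h/2)| = 6.828e-04; gap |A(h/2) − A(h)| = 2.049e-03.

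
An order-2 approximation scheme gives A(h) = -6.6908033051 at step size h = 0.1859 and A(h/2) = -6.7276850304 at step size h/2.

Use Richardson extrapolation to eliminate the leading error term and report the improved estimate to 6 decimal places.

With r = 2 the leading error scales as h^2, so the weight is 2^2 = 4.
Difference of the inputs: -6.7276850304 − (-6.6908033051) = -0.0368817253
Correction (A(h/2) − A(h))/(4 − 1) = (-0.0368817253)/3 = -0.0122939084
R = A(h/2) + (A(h/2) − A(h))/3 = -6.7276850304 − 0.0122939084 = -6.7399789388
Gap between inputs: 3.688e-02; correction applied: −0.0122939084.

-6.739979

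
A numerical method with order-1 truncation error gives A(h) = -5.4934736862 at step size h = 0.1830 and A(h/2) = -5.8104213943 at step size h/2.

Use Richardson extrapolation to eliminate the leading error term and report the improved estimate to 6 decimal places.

r = 1: numerator weight 2, denominator 1.
Difference of the inputs: -5.8104213943 − (-5.4934736862) = -0.3169477081
Correction (A(h/2) − A(h))/(2 − 1) = (-0.3169477081)/1 = -0.3169477081
R = -5.8104213943 − 0.3169477081 = -6.1273691024
Gap between inputs: 3.169e-01; correction applied: −0.3169477081.

-6.127369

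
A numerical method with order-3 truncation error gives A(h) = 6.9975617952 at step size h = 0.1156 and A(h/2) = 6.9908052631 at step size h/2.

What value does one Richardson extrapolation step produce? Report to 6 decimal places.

Method order is 3; weight 2^3 = 8.
8·6.9908052631 = 55.9264421048; subtract 6.9975617952 → 48.9288803096
Extrapolated: 48.9288803096 / 7 = 6.9898400442

6.989840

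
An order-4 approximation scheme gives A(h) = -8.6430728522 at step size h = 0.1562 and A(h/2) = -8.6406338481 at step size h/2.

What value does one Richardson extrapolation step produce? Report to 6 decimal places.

-8.640471

Error is O(h^4); halving h shrinks it by 2^4 = 16.
16 × (-8.6406338481) = -138.2501415696; (-138.2501415696) − (-8.6430728522) = -129.6070687174
(16 × (-8.6406338481) − (-8.6430728522))/(16 − 1) = -8.6404712478
Correction |R − A(h/2)| = 1.626e-04; gap |A(h/2) − A(h)| = 2.439e-03.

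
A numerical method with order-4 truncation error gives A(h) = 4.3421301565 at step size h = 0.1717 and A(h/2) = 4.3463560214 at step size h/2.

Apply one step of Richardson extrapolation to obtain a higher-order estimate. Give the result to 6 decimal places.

r = 4, so 2^r = 16.
Difference of the inputs: 4.3463560214 − 4.3421301565 = 0.0042258649
Correction (A(h/2) − A(h))/(16 − 1) = 0.0042258649/15 = 0.0002817243
R = A(h/2) + (A(h/2) − A(h))/15 = 4.3463560214 + 0.0002817243 = 4.3466377457
Correction |R − A(h/2)| = 2.817e-04; gap |A(h/2) − A(h)| = 4.226e-03.

4.346638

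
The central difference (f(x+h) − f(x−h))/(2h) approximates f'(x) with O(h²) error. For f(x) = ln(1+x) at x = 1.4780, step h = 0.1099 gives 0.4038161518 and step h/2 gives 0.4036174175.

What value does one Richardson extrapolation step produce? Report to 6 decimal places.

0.403551

Method order is 2; weight 2^2 = 4.
2^2*A(h/2) = 1.6144696700; minus A(h) gives 1.2106535182.
Divide by 2^2 − 1 = 3.
1.2106535182 ÷ 3 = 0.4035511727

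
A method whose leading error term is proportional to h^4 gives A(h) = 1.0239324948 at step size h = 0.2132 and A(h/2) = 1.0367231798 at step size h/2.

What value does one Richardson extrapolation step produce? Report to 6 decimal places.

1.037576

r = 4: numerator weight 16, denominator 15.
Top: 16(1.0367231798) − (1.0239324948) = 15.5636383820
Divide by 2^4 − 1 = 15.
Extrapolated: 15.5636383820 / 15 = 1.0375758921
Shift from A(h/2): +0.0008527123.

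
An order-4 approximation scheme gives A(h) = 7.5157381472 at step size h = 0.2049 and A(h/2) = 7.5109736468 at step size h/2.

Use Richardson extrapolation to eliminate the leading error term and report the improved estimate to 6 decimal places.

r = 4, so 2^r = 16.
Weighted: 120.1755783488 − 7.5157381472 = 112.6598402016
112.6598402016 ÷ 15 = 7.5106560134

7.510656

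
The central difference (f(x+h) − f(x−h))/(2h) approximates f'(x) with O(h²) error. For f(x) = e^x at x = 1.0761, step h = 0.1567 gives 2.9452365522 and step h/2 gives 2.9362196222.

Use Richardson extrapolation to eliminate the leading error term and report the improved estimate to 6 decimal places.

2.933214

Error is O(h^2); halving h shrinks it by 2^2 = 4.
4×2.9362196222 = 11.7448784888; 11.7448784888 − 2.9452365522 = 8.7996419366
Divide by 2^2 − 1 = 3.
R = 8.7996419366/3 = 2.9332139789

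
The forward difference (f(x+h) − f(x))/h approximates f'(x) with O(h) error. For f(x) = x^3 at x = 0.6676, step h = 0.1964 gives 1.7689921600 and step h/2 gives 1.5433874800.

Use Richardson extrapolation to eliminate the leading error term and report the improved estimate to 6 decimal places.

1.317783

Order 1 gives 2^r = 2 and 2^r − 1 = 1.
2*1.5433874800 = 3.0867749600; 3.0867749600 − 1.7689921600 = 1.3177828000
Extrapolated: 1.3177828000 / 1 = 1.3177828000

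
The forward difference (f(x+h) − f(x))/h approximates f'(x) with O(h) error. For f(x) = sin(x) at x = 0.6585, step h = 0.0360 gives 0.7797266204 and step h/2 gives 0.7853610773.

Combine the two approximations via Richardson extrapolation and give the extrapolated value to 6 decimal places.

Order 1 gives 2^r = 2 and 2^r − 1 = 1.
2·0.7853610773 = 1.5707221546; 1.5707221546 − 0.7797266204 = 0.7909955342
Extrapolated: 0.7909955342 / 1 = 0.7909955342

0.790996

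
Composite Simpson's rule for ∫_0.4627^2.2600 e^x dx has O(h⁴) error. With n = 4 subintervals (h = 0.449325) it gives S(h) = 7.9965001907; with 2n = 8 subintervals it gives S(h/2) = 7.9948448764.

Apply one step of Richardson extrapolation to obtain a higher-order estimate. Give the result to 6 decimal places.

r = 4, so 2^r = 16.
Numerator 16*A(h/2) − A(h) = 16*7.9948448764 − 7.9965001907 = 119.9210178317
Divide by 2^4 − 1 = 15.
So the Richardson estimate is 7.9947345221.
Correction |R − A(h/2)| = 1.104e-04; gap |A(h/2) − A(h)| = 1.655e-03.

7.994735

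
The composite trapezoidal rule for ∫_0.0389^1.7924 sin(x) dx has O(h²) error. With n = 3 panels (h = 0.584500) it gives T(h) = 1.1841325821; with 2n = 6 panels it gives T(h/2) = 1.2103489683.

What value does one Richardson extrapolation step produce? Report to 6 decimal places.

Leading term ∝ h^2; use weight 4 = 2^2.
Numerator 4×A(h/2) − A(h) = 4×1.2103489683 − 1.1841325821 = 3.6572632911
(4×1.2103489683 − 1.1841325821)/(4 − 1) = 1.2190877637

1.219088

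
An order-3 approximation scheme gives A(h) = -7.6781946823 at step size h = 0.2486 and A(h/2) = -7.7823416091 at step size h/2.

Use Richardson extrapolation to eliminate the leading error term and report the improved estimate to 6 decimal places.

-7.797220

With r = 3 the leading error scales as h^3, so the weight is 2^3 = 8.
8×(-7.7823416091) = -62.2587328728; subtract (-7.6781946823) → -54.5805381905
Divide by 2^3 − 1 = 7.
(8×(-7.7823416091) − (-7.6781946823))/(8 − 1) = -7.7972197415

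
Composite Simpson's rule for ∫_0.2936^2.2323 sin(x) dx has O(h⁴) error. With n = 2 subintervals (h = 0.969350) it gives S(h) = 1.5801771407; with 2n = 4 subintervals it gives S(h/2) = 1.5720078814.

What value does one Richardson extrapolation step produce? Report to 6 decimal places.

1.571463

Leading term ∝ h^4; use weight 16 = 2^4.
Weighted: 25.1521261024 − 1.5801771407 = 23.5719489617
Divide by 2^4 − 1 = 15.
Extrapolated: 23.5719489617 / 15 = 1.5714632641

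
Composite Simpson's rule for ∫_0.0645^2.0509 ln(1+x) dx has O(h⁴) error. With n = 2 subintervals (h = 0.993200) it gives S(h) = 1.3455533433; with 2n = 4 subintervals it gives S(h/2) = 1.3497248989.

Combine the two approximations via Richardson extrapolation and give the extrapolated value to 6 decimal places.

1.350003

With r = 4 the leading error scales as h^4, so the weight is 2^4 = 16.
Weighted: 21.5955983824 − 1.3455533433 = 20.2500450391
Extrapolated: 20.2500450391 / 15 = 1.3500030026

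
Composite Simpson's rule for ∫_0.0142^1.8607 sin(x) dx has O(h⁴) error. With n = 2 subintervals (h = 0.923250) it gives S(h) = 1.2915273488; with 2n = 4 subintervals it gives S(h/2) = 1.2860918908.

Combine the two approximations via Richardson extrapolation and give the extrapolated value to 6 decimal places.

1.285730

Error is O(h^4); halving h shrinks it by 2^4 = 16.
16*1.2860918908 = 20.5774702528; 20.5774702528 − 1.2915273488 = 19.2859429040
Divide by 2^4 − 1 = 15.
Extrapolated: 19.2859429040 / 15 = 1.2857295269
Shift from A(h/2): −0.0003623639.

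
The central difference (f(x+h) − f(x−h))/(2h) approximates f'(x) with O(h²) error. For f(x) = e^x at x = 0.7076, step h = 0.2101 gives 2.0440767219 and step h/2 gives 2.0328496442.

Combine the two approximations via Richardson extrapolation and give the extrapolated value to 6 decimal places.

r = 2: numerator weight 4, denominator 3.
Difference of the inputs: 2.0328496442 − 2.0440767219 = -0.0112270777
Divide by 2^2 − 1 = 3: (-0.0112270777)/3 = -0.0037423592
R = 2.0328496442 − 0.0037423592 = 2.0291072850
Correction |R − A(h/2)| = 3.742e-03; gap |A(h/2) − A(h)| = 1.123e-02.

2.029107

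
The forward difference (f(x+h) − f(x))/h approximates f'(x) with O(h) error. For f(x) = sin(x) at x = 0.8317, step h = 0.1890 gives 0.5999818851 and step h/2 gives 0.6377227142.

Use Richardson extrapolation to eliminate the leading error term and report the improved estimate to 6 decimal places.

r = 1: numerator weight 2, denominator 1.
Difference of the inputs: 0.6377227142 − 0.5999818851 = 0.0377408291
Correction (A(h/2) − A(h))/(2 − 1) = 0.0377408291/1 = 0.0377408291
R = 0.6377227142 + 0.0377408291 = 0.6754635433
Gap between inputs: 3.774e-02; correction applied: +0.0377408291.

0.675464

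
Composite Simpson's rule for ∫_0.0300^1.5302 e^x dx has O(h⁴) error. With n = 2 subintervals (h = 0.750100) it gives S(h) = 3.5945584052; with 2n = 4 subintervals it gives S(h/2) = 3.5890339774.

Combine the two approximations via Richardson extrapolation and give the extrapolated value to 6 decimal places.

Order 4 gives 2^r = 16 and 2^r − 1 = 15.
16*3.5890339774 = 57.4245436384; subtract 3.5945584052 → 53.8299852332
Divide by 2^4 − 1 = 15.
So the Richardson estimate is 3.5886656822.

3.588666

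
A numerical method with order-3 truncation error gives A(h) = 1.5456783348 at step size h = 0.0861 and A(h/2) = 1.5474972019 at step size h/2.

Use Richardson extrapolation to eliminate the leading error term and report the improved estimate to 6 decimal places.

1.547757

r = 3: numerator weight 8, denominator 7.
Numerator 8·A(h/2) − A(h) = 8·1.5474972019 − 1.5456783348 = 10.8342992804
R = 10.8342992804/7 = 1.5477570401
Correction |R − A(h/2)| = 2.598e-04; gap |A(h/2) − A(h)| = 1.819e-03.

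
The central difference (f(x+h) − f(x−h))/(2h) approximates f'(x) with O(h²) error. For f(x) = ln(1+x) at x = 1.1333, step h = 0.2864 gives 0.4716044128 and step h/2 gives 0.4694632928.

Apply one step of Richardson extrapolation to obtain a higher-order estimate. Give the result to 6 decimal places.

Method order is 2; weight 2^2 = 4.
Top: 4(0.4694632928) − (0.4716044128) = 1.4062487584
Denominator 4 − 1 = 3.
Extrapolated: 1.4062487584 / 3 = 0.4687495861
Gap between inputs: 2.141e-03; correction applied: −0.0007137067.

0.468750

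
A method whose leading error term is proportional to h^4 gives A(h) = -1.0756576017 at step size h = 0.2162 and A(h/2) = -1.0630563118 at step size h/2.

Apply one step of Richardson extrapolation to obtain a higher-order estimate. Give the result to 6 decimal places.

-1.062216

Order 4 gives 2^r = 16 and 2^r − 1 = 15.
16*(-1.0630563118) = -17.0089009888; subtract (-1.0756576017) → -15.9332433871
Divide by 2^4 − 1 = 15.
Result: -1.0622162258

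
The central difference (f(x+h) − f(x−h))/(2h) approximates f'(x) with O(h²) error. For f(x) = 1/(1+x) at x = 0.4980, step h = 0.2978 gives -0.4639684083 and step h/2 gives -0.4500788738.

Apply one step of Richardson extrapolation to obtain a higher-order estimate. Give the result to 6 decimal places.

Error is O(h^2); halving h shrinks it by 2^2 = 4.
4·(-0.4500788738) − (-0.4639684083) = -1.3363470869
(-1.3363470869) ÷ 3 = -0.4454490290

-0.445449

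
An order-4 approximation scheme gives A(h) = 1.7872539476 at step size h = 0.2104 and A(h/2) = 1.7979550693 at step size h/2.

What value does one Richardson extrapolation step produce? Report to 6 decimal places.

The method has order 4: 2^4 = 16.
16·1.7979550693 − 1.7872539476 = 26.9800271612
Divide by 2^4 − 1 = 15.
So the Richardson estimate is 1.7986684774.
Correction |R − A(h/2)| = 7.134e-04; gap |A(h/2) − A(h)| = 1.070e-02.

1.798668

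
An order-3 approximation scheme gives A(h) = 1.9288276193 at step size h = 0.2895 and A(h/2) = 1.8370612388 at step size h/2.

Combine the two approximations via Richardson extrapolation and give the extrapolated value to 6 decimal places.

With r = 3 the leading error scales as h^3, so the weight is 2^3 = 8.
2^3*A(h/2) = 14.6964899104; minus A(h) gives 12.7676622911.
Divide by 2^3 − 1 = 7.
12.7676622911 ÷ 7 = 1.8239517559
Gap between inputs: 9.177e-02; correction applied: −0.0131094829.

1.823952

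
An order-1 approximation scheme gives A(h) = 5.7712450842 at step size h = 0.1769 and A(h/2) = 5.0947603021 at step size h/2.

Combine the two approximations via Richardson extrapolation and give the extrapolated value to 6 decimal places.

Error is O(h^1); halving h shrinks it by 2^1 = 2.
2 × 5.0947603021 = 10.1895206042; subtract 5.7712450842 → 4.4182755200
Denominator 2 − 1 = 1.
So the Richardson estimate is 4.4182755200.
Gap between inputs: 6.765e-01; correction applied: −0.6764847821.

4.418276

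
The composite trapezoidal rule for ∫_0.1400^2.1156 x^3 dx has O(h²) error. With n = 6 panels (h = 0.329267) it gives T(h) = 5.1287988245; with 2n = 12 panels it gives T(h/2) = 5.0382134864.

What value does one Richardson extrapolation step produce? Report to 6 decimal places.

Leading term ∝ h^2; use weight 4 = 2^2.
2^2*A(h/2) = 20.1528539456; minus A(h) gives 15.0240551211.
R = 15.0240551211/3 = 5.0080183737
Correction |R − A(h/2)| = 3.020e-02; gap |A(h/2) − A(h)| = 9.059e-02.

5.008018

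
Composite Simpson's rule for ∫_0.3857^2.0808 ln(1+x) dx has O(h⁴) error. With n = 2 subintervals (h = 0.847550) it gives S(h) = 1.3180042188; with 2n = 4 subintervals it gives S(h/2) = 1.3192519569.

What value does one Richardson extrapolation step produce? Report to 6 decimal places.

1.319335

r = 4, so 2^r = 16.
Top: 16(1.3192519569) − (1.3180042188) = 19.7900270916
19.7900270916 ÷ 15 = 1.3193351394
Shift from A(h/2): +0.0000831825.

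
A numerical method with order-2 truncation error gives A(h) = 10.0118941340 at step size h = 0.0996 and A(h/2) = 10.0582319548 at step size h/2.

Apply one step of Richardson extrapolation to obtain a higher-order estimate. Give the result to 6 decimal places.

10.073678

Error is O(h^2); halving h shrinks it by 2^2 = 4.
4·10.0582319548 = 40.2329278192; subtract 10.0118941340 → 30.2210336852
Denominator 4 − 1 = 3.
30.2210336852 ÷ 3 = 10.0736778951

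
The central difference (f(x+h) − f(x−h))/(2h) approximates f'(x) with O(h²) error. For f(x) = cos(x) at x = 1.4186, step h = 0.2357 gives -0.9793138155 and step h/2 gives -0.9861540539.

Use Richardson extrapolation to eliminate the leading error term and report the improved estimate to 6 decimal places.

-0.988434

With r = 2 the leading error scales as h^2, so the weight is 2^2 = 4.
4×(-0.9861540539) − (-0.9793138155) = -2.9653024001
(-2.9653024001) ÷ 3 = -0.9884341334
Correction |R − A(h/2)| = 2.280e-03; gap |A(h/2) − A(h)| = 6.840e-03.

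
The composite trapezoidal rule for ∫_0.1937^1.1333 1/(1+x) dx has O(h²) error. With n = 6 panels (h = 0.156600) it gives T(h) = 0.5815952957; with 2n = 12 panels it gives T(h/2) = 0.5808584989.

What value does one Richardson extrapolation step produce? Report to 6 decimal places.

0.580613

Error is O(h^2); halving h shrinks it by 2^2 = 4.
4*0.5808584989 = 2.3234339956; subtract 0.5815952957 → 1.7418386999
Divide by 2^2 − 1 = 3.
R = 1.7418386999/3 = 0.5806129000
Correction |R − A(h/2)| = 2.456e-04; gap |A(h/2) − A(h)| = 7.368e-04.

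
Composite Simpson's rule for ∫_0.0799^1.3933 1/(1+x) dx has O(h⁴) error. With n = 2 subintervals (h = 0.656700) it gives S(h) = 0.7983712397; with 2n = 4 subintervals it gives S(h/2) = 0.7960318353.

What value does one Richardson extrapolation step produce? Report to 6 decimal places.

Leading term ∝ h^4; use weight 16 = 2^4.
Weighted: 12.7365093648 − 0.7983712397 = 11.9381381251
11.9381381251 ÷ 15 = 0.7958758750
Shift from A(h/2): −0.0001559603.

0.795876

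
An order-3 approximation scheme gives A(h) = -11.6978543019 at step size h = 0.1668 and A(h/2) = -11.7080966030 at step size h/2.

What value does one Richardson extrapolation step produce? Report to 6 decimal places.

-11.709560

Leading term ∝ h^3; use weight 8 = 2^3.
A(h/2) − A(h) = -11.7080966030 − (-11.6978543019) = -0.0102423011
Correction (A(h/2) − A(h))/(8 − 1) = (-0.0102423011)/7 = -0.0014631859
R = A(h/2) + (A(h/2) − A(h))/7 = -11.7080966030 − 0.0014631859 = -11.7095597889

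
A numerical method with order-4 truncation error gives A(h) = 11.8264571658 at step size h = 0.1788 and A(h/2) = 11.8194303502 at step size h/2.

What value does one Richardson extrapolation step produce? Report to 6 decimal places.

11.818962

r = 4: numerator weight 16, denominator 15.
2^4*A(h/2) = 189.1108856032; minus A(h) gives 177.2844284374.
Extrapolated: 177.2844284374 / 15 = 11.8189618958
Shift from A(h/2): −0.0004684544.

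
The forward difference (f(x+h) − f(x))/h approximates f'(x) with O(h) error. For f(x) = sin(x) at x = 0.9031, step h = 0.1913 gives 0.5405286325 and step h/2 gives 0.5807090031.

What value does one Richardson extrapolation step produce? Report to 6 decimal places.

The method has order 1: 2^1 = 2.
2^1×A(h/2) = 1.1614180062; minus A(h) gives 0.6208893737.
Denominator 2 − 1 = 1.
Extrapolated: 0.6208893737 / 1 = 0.6208893737

0.620889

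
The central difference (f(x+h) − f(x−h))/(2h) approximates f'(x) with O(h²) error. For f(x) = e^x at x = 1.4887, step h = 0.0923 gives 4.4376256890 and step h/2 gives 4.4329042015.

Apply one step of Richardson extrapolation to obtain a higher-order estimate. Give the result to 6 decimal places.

4.431330

r = 2: numerator weight 4, denominator 3.
4 × 4.4329042015 − 4.4376256890 = 13.2939911170
R = 13.2939911170/3 = 4.4313303723
Gap between inputs: 4.721e-03; correction applied: −0.0015738292.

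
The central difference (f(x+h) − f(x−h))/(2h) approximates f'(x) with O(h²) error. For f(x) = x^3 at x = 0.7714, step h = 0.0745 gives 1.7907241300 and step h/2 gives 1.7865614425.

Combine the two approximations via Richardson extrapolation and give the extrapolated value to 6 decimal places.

1.785174

The method has order 2: 2^2 = 4.
Numerator 4 × A(h/2) − A(h) = 4 × 1.7865614425 − 1.7907241300 = 5.3555216400
Divide by 2^2 − 1 = 3.
So the Richardson estimate is 1.7851738800.
Gap between inputs: 4.163e-03; correction applied: −0.0013875625.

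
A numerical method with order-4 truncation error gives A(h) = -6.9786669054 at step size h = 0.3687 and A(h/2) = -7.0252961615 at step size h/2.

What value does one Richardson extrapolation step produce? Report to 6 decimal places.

r = 4, so 2^r = 16.
16·(-7.0252961615) − (-6.9786669054) = -105.4260716786
Denominator 16 − 1 = 15.
(-105.4260716786) ÷ 15 = -7.0284047786

-7.028405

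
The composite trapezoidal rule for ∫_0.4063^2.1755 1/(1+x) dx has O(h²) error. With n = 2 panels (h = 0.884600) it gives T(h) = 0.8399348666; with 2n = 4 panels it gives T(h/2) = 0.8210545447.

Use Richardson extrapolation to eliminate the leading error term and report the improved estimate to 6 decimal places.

The method has order 2: 2^2 = 4.
2^2×A(h/2) = 3.2842181788; minus A(h) gives 2.4442833122.
Extrapolated: 2.4442833122 / 3 = 0.8147611041

0.814761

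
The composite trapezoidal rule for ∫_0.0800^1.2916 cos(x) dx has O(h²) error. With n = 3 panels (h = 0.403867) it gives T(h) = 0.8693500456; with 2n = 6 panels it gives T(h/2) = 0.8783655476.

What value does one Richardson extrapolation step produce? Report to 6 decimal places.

0.881371

r = 2, so 2^r = 4.
2^2·A(h/2) = 3.5134621904; minus A(h) gives 2.6441121448.
Divide by 2^2 − 1 = 3.
(4·0.8783655476 − 0.8693500456)/(4 − 1) = 0.8813707149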